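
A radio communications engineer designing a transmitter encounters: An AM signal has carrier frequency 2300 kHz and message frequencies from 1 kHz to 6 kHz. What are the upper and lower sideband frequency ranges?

Upper sideband (USB) = fc + [fm_low, fm_high] = 2300 + [1, 6] = [2301, 2306] kHz
Lower sideband (LSB) = fc - [fm_high, fm_low] = 2300 - [6, 1] = [2294, 2299] kHz
Total occupied spectrum: 2294 kHz to 2306 kHz (plus carrier at 2300 kHz)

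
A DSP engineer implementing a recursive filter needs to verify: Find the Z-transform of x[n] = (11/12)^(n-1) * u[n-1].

Time-shifting property: if X(z) = Z{x[n]}, then Z{x[n-d]} = z^(-d) * X(z)
X(z) = z/(z - 11/12) for x[n] = (11/12)^n * u[n]
Z{x[n-1]} = z^(-1) * z/(z - 11/12) = 1/(z - 11/12)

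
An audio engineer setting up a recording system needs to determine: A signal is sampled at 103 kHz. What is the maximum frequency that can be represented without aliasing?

The maximum frequency that can be represented without aliasing
is the Nyquist frequency: f_max = f_s / 2 = 103 kHz / 2 = 103/2 kHz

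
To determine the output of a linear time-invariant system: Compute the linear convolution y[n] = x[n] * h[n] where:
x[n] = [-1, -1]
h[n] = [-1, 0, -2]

y[n] = sum_k x[k]*h[n-k]. Output length = len(x) + len(h) - 1 = 2 + 3 - 1 = 4.
y[0] = -1*-1 = 1
y[1] = -1*-1 + -1*0 = 1
y[2] = -1*0 + -1*-2 = 2
y[3] = -1*-2 = 2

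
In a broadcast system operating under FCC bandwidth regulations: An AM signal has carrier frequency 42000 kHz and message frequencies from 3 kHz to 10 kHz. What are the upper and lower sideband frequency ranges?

Upper sideband (USB) = fc + [fm_low, fm_high] = 42000 + [3, 10] = [42003, 42010] kHz
Lower sideband (LSB) = fc - [fm_high, fm_low] = 42000 - [10, 3] = [41990, 41997] kHz
Total occupied spectrum: 41990 kHz to 42010 kHz (plus carrier at 42000 kHz)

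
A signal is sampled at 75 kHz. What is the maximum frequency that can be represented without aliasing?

The maximum frequency that can be represented without aliasing
is the Nyquist frequency: f_max = f_s / 2 = 75 kHz / 2 = 75/2 kHz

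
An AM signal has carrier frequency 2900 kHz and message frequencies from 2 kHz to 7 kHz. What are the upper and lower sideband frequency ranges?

Upper sideband (USB) = fc + [fm_low, fm_high] = 2900 + [2, 7] = [2902, 2907] kHz
Lower sideband (LSB) = fc - [fm_high, fm_low] = 2900 - [7, 2] = [2893, 2898] kHz
Total occupied spectrum: 2893 kHz to 2907 kHz (plus carrier at 2900 kHz)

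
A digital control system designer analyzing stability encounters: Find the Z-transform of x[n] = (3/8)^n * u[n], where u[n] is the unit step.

The Z-transform of a^n * u[n] is z/(z-a) for |z| > |a|.
Here a = 3/8, so X(z) = z/(z - (3/8)) = 8z/(8z - 3)
ROC: |z| > 3/8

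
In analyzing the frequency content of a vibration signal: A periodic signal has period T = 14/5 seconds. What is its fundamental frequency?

The fundamental frequency is the reciprocal of the period.
f = 1/T = 1/(14/5) = 5/14 Hz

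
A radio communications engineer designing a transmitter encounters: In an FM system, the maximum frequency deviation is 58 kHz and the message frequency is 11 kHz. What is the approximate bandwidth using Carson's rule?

Carson's rule: BW = 2*(delta_f + f_m)
= 2*(58 + 11) kHz = 138 kHz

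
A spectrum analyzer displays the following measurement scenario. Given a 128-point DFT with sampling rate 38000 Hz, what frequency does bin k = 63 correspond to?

The frequency of DFT bin k is: f_k = k * f_s / N
f_63 = 63 * 38000 / 128 = 149625/8 Hz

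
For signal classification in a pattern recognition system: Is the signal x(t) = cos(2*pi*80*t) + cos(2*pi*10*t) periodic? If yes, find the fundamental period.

f1 = 80 Hz, f2 = 10 Hz
Period T1 = 1/80, T2 = 1/10
Ratio T1/T2 = 10/80, which is rational.
The signal is periodic with fundamental period T = 1/GCD(80,10) = 1/10 s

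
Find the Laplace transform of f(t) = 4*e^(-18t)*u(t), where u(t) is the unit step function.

Standard Laplace transform pair:
e^(-at)*u(t) <-> 1/(s+a)
With a = 18: L{4*e^(-18t)*u(t)} = 4/(s+18), ROC: Re(s) > -18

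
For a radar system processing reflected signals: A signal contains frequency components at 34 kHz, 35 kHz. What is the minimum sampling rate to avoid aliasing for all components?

The highest frequency component is f_max = 35 kHz.
Nyquist rate = 2 * f_max = 2 * 35 kHz = 70 kHz.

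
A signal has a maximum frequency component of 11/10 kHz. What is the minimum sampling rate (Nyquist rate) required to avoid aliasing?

By the Nyquist-Shannon sampling theorem,
the minimum sampling rate (Nyquist rate) must be at least 2 * f_max.
Nyquist rate = 2 * 11/10 kHz = 11/5 kHz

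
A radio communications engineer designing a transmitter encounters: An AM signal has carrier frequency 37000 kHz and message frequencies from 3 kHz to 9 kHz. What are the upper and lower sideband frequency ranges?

Upper sideband (USB) = fc + [fm_low, fm_high] = 37000 + [3, 9] = [37003, 37009] kHz
Lower sideband (LSB) = fc - [fm_high, fm_low] = 37000 - [9, 3] = [36991, 36997] kHz
Total occupied spectrum: 36991 kHz to 37009 kHz (plus carrier at 37000 kHz)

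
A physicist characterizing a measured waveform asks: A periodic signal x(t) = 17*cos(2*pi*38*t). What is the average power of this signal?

Average power of A*cos(wt) is A^2/2.
P = 17^2 / 2 = 289/2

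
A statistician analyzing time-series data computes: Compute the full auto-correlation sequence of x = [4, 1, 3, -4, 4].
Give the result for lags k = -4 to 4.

r_xx[k] = sum_m x[m]*x[m+k], indexed from 0, for k = -4 to 4:
  r_xx[-4] = x[4]*x[0] = 16
  r_xx[-3] = x[3]*x[0] + x[4]*x[1] = -12
  r_xx[-2] = x[2]*x[0] + x[3]*x[1] + x[4]*x[2] = 20
  r_xx[-1] = x[1]*x[0] + x[2]*x[1] + x[3]*x[2] + x[4]*x[3] = -21
  r_xx[0] = x[0]*x[0] + x[1]*x[1] + x[2]*x[2] + x[3]*x[3] + x[4]*x[4] = 58
  r_xx[1] = x[0]*x[1] + x[1]*x[2] + x[2]*x[3] + x[3]*x[4] = -21
  r_xx[2] = x[0]*x[2] + x[1]*x[3] + x[2]*x[4] = 20
  r_xx[3] = x[0]*x[3] + x[1]*x[4] = -12
  r_xx[4] = x[0]*x[4] = 16
r_xx = [16, -12, 20, -21, 58, -21, 20, -12, 16]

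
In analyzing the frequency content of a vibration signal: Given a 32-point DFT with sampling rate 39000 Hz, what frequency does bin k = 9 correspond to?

The frequency of DFT bin k is: f_k = k * f_s / N
f_9 = 9 * 39000 / 32 = 43875/4 Hz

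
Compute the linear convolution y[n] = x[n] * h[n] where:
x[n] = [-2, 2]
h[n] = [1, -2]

y[n] = sum_k x[k]*h[n-k]. Output length = len(x) + len(h) - 1 = 2 + 2 - 1 = 3.
y[0] = -2*1 = -2
y[1] = 2*1 + -2*-2 = 6
y[2] = 2*-2 = -4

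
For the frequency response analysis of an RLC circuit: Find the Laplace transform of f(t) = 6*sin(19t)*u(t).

Standard pair: sin(wt)*u(t) <-> w/(s^2+w^2)
With w = 19: L{6*sin(19t)*u(t)} = 114/(s^2+361)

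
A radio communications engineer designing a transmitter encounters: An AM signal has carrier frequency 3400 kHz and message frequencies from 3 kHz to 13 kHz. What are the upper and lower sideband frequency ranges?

Upper sideband (USB) = fc + [fm_low, fm_high] = 3400 + [3, 13] = [3403, 3413] kHz
Lower sideband (LSB) = fc - [fm_high, fm_low] = 3400 - [13, 3] = [3387, 3397] kHz
Total occupied spectrum: 3387 kHz to 3413 kHz (plus carrier at 3400 kHz)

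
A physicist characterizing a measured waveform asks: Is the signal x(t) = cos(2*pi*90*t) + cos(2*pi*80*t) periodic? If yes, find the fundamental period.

f1 = 90 Hz, f2 = 80 Hz
Period T1 = 1/90, T2 = 1/80
Ratio T1/T2 = 80/90, which is rational.
The signal is periodic with fundamental period T = 1/GCD(90,80) = 1/10 s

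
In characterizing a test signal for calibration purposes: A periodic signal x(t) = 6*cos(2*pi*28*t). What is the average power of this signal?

Average power of A*cos(wt) is A^2/2.
P = 6^2 / 2 = 36/2 = 18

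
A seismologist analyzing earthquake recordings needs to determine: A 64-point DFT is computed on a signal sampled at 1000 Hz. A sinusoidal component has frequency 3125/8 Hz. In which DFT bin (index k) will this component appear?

DFT frequency resolution = f_s/N = 1000/64 = 125/8 Hz
Bin index k = f_signal / resolution = 3125/8 / 125/8 = 25
The signal frequency 3125/8 Hz falls in DFT bin k = 25.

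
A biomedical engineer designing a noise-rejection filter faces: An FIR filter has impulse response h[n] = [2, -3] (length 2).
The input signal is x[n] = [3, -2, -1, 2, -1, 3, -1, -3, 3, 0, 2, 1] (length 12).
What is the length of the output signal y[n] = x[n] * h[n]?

For linear convolution, the output length is:
len(y) = len(x) + len(h) - 1 = 12 + 2 - 1 = 13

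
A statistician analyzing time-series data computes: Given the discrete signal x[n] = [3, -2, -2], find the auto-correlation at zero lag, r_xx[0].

The auto-correlation at zero lag r_xx[0] equals the signal energy.
r_xx[0] = sum of x[n]^2 = 3^2 + (-2)^2 + (-2)^2
= 9 + 4 + 4 = 17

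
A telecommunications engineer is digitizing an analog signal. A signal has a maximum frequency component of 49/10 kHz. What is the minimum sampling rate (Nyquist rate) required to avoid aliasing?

By the Nyquist-Shannon sampling theorem,
the minimum sampling rate (Nyquist rate) must be at least 2 * f_max.
Nyquist rate = 2 * 49/10 kHz = 49/5 kHz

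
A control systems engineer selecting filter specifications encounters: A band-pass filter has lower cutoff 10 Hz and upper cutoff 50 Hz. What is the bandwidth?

Bandwidth = f_high - f_low
= 50 Hz - 10 Hz = 40 Hz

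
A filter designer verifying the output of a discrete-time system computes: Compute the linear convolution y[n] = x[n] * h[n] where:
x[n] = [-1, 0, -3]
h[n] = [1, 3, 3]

y[n] = sum_k x[k]*h[n-k]. Output length = len(x) + len(h) - 1 = 3 + 3 - 1 = 5.
y[0] = -1*1 = -1
y[1] = 0*1 + -1*3 = -3
y[2] = -3*1 + 0*3 + -1*3 = -6
y[3] = -3*3 + 0*3 = -9
y[4] = -3*3 = -9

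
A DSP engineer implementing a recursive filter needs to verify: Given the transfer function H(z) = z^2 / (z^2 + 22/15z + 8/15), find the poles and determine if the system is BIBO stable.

Poles are roots of the denominator: z^2 + 22/15z + 8/15 = 0.
Quadratic formula: z = [-(22/15) +/- sqrt((22/15)^2 - 4*(8/15))] / 2
Discriminant = 484/225 - 32/15 = 4/225; sqrt = 2/15.
z = (-22/15 +/- 2/15) / 2 => z = -2/3 or z = -4/5.
|p1| = 4/5, |p2| = 2/3.
For BIBO stability, all poles must lie inside the unit circle (|p| < 1).
System is STABLE since both |p| < 1.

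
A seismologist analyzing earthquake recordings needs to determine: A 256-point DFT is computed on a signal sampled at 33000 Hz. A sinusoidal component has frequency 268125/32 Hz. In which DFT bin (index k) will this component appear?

DFT frequency resolution = f_s/N = 33000/256 = 4125/32 Hz
Bin index k = f_signal / resolution = 268125/32 / 4125/32 = 65
The signal frequency 268125/32 Hz falls in DFT bin k = 65.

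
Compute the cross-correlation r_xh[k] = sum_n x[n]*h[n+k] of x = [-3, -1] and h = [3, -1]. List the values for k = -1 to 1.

Both sequences indexed from 0 and zero outside their support.
Lags with overlap: k = -1 to 1.
  r_xh[-1] = x[1]*h[0] = -3
  r_xh[0] = x[0]*h[0] + x[1]*h[1] = -8
  r_xh[1] = x[0]*h[1] = 3
r_xh = [-3, -8, 3] (for k = -1, ..., 1)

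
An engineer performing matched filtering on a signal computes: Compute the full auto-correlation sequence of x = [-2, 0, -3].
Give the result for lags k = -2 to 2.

r_xx[k] = sum_m x[m]*x[m+k], indexed from 0, for k = -2 to 2:
  r_xx[-2] = x[2]*x[0] = 6
  r_xx[-1] = x[1]*x[0] + x[2]*x[1] = 0
  r_xx[0] = x[0]*x[0] + x[1]*x[1] + x[2]*x[2] = 13
  r_xx[1] = x[0]*x[1] + x[1]*x[2] = 0
  r_xx[2] = x[0]*x[2] = 6
r_xx = [6, 0, 13, 0, 6]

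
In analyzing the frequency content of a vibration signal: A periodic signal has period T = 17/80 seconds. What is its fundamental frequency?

The fundamental frequency is the reciprocal of the period.
f = 1/T = 1/(17/80) = 80/17 Hz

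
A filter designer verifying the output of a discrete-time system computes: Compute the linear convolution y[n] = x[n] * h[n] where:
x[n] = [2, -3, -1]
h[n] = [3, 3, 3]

y[n] = sum_k x[k]*h[n-k]. Output length = len(x) + len(h) - 1 = 3 + 3 - 1 = 5.
y[0] = 2*3 = 6
y[1] = -3*3 + 2*3 = -3
y[2] = -1*3 + -3*3 + 2*3 = -6
y[3] = -1*3 + -3*3 = -12
y[4] = -1*3 = -3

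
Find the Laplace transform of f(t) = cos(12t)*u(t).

Standard pair: cos(wt)*u(t) <-> s/(s^2+w^2)
With w = 12: L{cos(12t)*u(t)} = s/(s^2+144)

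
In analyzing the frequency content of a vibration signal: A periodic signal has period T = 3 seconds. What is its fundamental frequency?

The fundamental frequency is the reciprocal of the period.
f = 1/T = 1/(3) = 1/3 Hz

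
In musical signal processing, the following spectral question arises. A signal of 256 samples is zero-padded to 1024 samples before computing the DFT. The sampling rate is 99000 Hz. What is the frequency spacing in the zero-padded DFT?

Original DFT: N = 256, resolution = f_s/N = 99000/256 = 12375/32 Hz
Zero-padded DFT: N = 1024, resolution = f_s/N = 99000/1024 = 12375/128 Hz
Zero-padding interpolates the spectrum (finer frequency grid)
but does NOT improve the true spectral resolution (ability to resolve close frequencies).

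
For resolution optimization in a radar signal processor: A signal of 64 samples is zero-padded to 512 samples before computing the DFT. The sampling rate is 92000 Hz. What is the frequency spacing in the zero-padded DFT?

Original DFT: N = 64, resolution = f_s/N = 92000/64 = 2875/2 Hz
Zero-padded DFT: N = 512, resolution = f_s/N = 92000/512 = 2875/16 Hz
Zero-padding interpolates the spectrum (finer frequency grid)
but does NOT improve the true spectral resolution (ability to resolve close frequencies).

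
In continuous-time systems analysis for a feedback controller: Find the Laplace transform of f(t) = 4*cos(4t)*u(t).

Standard pair: cos(wt)*u(t) <-> s/(s^2+w^2)
With w = 4: L{4*cos(4t)*u(t)} = 4s/(s^2+16)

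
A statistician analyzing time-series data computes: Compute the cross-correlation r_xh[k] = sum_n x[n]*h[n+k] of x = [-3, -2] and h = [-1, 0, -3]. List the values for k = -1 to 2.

Both sequences indexed from 0 and zero outside their support.
Lags with overlap: k = -1 to 2.
  r_xh[-1] = x[1]*h[0] = 2
  r_xh[0] = x[0]*h[0] + x[1]*h[1] = 3
  r_xh[1] = x[0]*h[1] + x[1]*h[2] = 6
  r_xh[2] = x[0]*h[2] = 9
r_xh = [2, 3, 6, 9] (for k = -1, ..., 2)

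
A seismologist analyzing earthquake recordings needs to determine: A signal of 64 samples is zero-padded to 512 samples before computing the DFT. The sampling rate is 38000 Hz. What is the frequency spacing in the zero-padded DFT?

Original DFT: N = 64, resolution = f_s/N = 38000/64 = 2375/4 Hz
Zero-padded DFT: N = 512, resolution = f_s/N = 38000/512 = 2375/32 Hz
Zero-padding interpolates the spectrum (finer frequency grid)
but does NOT improve the true spectral resolution (ability to resolve close frequencies).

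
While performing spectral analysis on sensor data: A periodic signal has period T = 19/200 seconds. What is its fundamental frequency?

The fundamental frequency is the reciprocal of the period.
f = 1/T = 1/(19/200) = 200/19 Hz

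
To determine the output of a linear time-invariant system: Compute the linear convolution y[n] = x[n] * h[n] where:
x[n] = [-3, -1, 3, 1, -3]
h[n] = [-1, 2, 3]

y[n] = sum_k x[k]*h[n-k]. Output length = len(x) + len(h) - 1 = 5 + 3 - 1 = 7.
y[0] = -3*-1 = 3
y[1] = -1*-1 + -3*2 = -5
y[2] = 3*-1 + -1*2 + -3*3 = -14
y[3] = 1*-1 + 3*2 + -1*3 = 2
y[4] = -3*-1 + 1*2 + 3*3 = 14
y[5] = -3*2 + 1*3 = -3
y[6] = -3*3 = -9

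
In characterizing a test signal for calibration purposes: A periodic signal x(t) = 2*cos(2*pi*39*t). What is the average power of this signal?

Average power of A*cos(wt) is A^2/2.
P = 2^2 / 2 = 4/2 = 2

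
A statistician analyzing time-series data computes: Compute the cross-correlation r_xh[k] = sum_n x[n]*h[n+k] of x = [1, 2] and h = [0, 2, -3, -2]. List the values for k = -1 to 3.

Both sequences indexed from 0 and zero outside their support.
Lags with overlap: k = -1 to 3.
  r_xh[-1] = x[1]*h[0] = 0
  r_xh[0] = x[0]*h[0] + x[1]*h[1] = 4
  r_xh[1] = x[0]*h[1] + x[1]*h[2] = -4
  r_xh[2] = x[0]*h[2] + x[1]*h[3] = -7
  r_xh[3] = x[0]*h[3] = -2
r_xh = [0, 4, -4, -7, -2] (for k = -1, ..., 3)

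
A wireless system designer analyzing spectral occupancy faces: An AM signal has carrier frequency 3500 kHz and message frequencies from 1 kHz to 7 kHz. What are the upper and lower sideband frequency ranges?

Upper sideband (USB) = fc + [fm_low, fm_high] = 3500 + [1, 7] = [3501, 3507] kHz
Lower sideband (LSB) = fc - [fm_high, fm_low] = 3500 - [7, 1] = [3493, 3499] kHz
Total occupied spectrum: 3493 kHz to 3507 kHz (plus carrier at 3500 kHz)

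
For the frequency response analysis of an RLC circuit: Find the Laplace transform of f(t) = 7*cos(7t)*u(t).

Standard pair: cos(wt)*u(t) <-> s/(s^2+w^2)
With w = 7: L{7*cos(7t)*u(t)} = 7s/(s^2+49)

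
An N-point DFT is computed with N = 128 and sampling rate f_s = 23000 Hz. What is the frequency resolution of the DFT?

DFT frequency resolution = f_s / N
= 23000 / 128 = 2875/16 Hz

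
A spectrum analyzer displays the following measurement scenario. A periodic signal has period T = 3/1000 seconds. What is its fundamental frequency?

The fundamental frequency is the reciprocal of the period.
f = 1/T = 1/(3/1000) = 1000/3 Hz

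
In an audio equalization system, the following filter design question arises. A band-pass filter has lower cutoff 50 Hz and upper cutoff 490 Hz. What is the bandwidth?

Bandwidth = f_high - f_low
= 490 Hz - 50 Hz = 440 Hz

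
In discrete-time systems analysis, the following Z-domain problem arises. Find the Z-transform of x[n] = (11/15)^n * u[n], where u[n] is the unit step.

The Z-transform of a^n * u[n] is z/(z-a) for |z| > |a|.
Here a = 11/15, so X(z) = z/(z - (11/15)) = 15z/(15z - 11)
ROC: |z| > 11/15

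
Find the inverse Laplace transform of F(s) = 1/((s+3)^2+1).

Standard pair: w/((s+a)^2+w^2) <-> e^(-at)*sin(wt)*u(t)
With a=3, w=1: f(t) = e^(-3t)*sin(t)*u(t)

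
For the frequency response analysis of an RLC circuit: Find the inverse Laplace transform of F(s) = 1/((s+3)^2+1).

Standard pair: w/((s+a)^2+w^2) <-> e^(-at)*sin(wt)*u(t)
With a=3, w=1: f(t) = e^(-3t)*sin(t)*u(t)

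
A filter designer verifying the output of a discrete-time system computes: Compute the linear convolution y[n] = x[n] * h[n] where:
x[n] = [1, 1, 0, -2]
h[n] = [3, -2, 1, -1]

y[n] = sum_k x[k]*h[n-k]. Output length = len(x) + len(h) - 1 = 4 + 4 - 1 = 7.
y[0] = 1*3 = 3
y[1] = 1*3 + 1*-2 = 1
y[2] = 0*3 + 1*-2 + 1*1 = -1
y[3] = -2*3 + 0*-2 + 1*1 + 1*-1 = -6
y[4] = -2*-2 + 0*1 + 1*-1 = 3
y[5] = -2*1 + 0*-1 = -2
y[6] = -2*-1 = 2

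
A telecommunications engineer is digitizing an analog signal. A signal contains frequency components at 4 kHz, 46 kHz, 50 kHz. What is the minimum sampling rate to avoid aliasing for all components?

The highest frequency component is f_max = 50 kHz.
Nyquist rate = 2 * f_max = 2 * 50 kHz = 100 kHz.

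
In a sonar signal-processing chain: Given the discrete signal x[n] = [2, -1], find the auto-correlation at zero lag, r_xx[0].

The auto-correlation at zero lag r_xx[0] equals the signal energy.
r_xx[0] = sum of x[n]^2 = 2^2 + (-1)^2
= 4 + 1 = 5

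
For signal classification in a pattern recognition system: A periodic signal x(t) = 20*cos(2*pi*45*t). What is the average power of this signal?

Average power of A*cos(wt) is A^2/2.
P = 20^2 / 2 = 400/2 = 200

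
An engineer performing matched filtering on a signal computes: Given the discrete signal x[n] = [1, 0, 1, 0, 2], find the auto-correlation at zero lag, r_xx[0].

The auto-correlation at zero lag r_xx[0] equals the signal energy.
r_xx[0] = sum of x[n]^2 = 1^2 + 0^2 + 1^2 + 0^2 + 2^2
= 1 + 0 + 1 + 0 + 4 = 6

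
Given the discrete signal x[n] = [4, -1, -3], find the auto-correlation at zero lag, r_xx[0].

The auto-correlation at zero lag r_xx[0] equals the signal energy.
r_xx[0] = sum of x[n]^2 = 4^2 + (-1)^2 + (-3)^2
= 16 + 1 + 9 = 26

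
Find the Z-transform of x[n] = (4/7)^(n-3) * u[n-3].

Time-shifting property: if X(z) = Z{x[n]}, then Z{x[n-d]} = z^(-d) * X(z)
X(z) = z/(z - 4/7) for x[n] = (4/7)^n * u[n]
Z{x[n-3]} = z^(-3) * z/(z - 4/7) = z^(-2)/(z - 4/7)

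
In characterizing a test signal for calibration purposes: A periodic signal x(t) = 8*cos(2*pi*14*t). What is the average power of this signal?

Average power of A*cos(wt) is A^2/2.
P = 8^2 / 2 = 64/2 = 32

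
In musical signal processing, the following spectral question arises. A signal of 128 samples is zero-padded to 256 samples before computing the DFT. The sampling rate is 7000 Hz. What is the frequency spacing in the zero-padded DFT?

Original DFT: N = 128, resolution = f_s/N = 7000/128 = 875/16 Hz
Zero-padded DFT: N = 256, resolution = f_s/N = 7000/256 = 875/32 Hz
Zero-padding interpolates the spectrum (finer frequency grid)
but does NOT improve the true spectral resolution (ability to resolve close frequencies).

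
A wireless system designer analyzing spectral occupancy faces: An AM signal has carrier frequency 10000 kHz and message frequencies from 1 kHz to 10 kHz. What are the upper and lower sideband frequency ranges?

Upper sideband (USB) = fc + [fm_low, fm_high] = 10000 + [1, 10] = [10001, 10010] kHz
Lower sideband (LSB) = fc - [fm_high, fm_low] = 10000 - [10, 1] = [9990, 9999] kHz
Total occupied spectrum: 9990 kHz to 10010 kHz (plus carrier at 10000 kHz)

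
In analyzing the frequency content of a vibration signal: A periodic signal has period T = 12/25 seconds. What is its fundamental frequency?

The fundamental frequency is the reciprocal of the period.
f = 1/T = 1/(12/25) = 25/12 Hz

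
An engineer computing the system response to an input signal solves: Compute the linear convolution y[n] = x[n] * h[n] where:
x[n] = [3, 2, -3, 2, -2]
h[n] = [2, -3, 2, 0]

y[n] = sum_k x[k]*h[n-k]. Output length = len(x) + len(h) - 1 = 5 + 4 - 1 = 8.
y[0] = 3*2 = 6
y[1] = 2*2 + 3*-3 = -5
y[2] = -3*2 + 2*-3 + 3*2 = -6
y[3] = 2*2 + -3*-3 + 2*2 + 3*0 = 17
y[4] = -2*2 + 2*-3 + -3*2 + 2*0 = -16
y[5] = -2*-3 + 2*2 + -3*0 = 10
y[6] = -2*2 + 2*0 = -4
y[7] = -2*0 = 0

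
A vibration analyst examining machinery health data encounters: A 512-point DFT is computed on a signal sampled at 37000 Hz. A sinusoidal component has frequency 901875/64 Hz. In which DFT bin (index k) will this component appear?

DFT frequency resolution = f_s/N = 37000/512 = 4625/64 Hz
Bin index k = f_signal / resolution = 901875/64 / 4625/64 = 195
The signal frequency 901875/64 Hz falls in DFT bin k = 195.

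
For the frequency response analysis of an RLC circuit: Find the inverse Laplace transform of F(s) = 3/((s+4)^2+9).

Standard pair: w/((s+a)^2+w^2) <-> e^(-at)*sin(wt)*u(t)
With a=4, w=3: f(t) = e^(-4t)*sin(3t)*u(t)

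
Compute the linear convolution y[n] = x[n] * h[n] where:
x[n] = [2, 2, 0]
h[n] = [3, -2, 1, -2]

y[n] = sum_k x[k]*h[n-k]. Output length = len(x) + len(h) - 1 = 3 + 4 - 1 = 6.
y[0] = 2*3 = 6
y[1] = 2*3 + 2*-2 = 2
y[2] = 0*3 + 2*-2 + 2*1 = -2
y[3] = 0*-2 + 2*1 + 2*-2 = -2
y[4] = 0*1 + 2*-2 = -4
y[5] = 0*-2 = 0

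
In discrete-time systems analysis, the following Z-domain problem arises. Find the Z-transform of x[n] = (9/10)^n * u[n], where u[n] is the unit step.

The Z-transform of a^n * u[n] is z/(z-a) for |z| > |a|.
Here a = 9/10, so X(z) = z/(z - (9/10)) = 10z/(10z - 9)
ROC: |z| > 9/10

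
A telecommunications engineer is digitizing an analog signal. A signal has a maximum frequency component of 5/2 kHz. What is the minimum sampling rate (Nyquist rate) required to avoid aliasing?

By the Nyquist-Shannon sampling theorem,
the minimum sampling rate (Nyquist rate) must be at least 2 * f_max.
Nyquist rate = 2 * 5/2 kHz = 5 kHz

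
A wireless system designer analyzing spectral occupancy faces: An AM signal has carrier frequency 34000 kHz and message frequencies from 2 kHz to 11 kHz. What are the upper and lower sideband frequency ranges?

Upper sideband (USB) = fc + [fm_low, fm_high] = 34000 + [2, 11] = [34002, 34011] kHz
Lower sideband (LSB) = fc - [fm_high, fm_low] = 34000 - [11, 2] = [33989, 33998] kHz
Total occupied spectrum: 33989 kHz to 34011 kHz (plus carrier at 34000 kHz)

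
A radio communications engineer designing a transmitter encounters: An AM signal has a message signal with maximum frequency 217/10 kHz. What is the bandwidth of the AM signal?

In AM (double-sideband), the bandwidth is twice the message frequency.
BW = 2 * f_m = 2 * 217/10 kHz = 217/5 kHz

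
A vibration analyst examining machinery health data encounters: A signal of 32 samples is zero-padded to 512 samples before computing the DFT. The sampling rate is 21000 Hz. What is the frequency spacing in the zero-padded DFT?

Original DFT: N = 32, resolution = f_s/N = 21000/32 = 2625/4 Hz
Zero-padded DFT: N = 512, resolution = f_s/N = 21000/512 = 2625/64 Hz
Zero-padding interpolates the spectrum (finer frequency grid)
but does NOT improve the true spectral resolution (ability to resolve close frequencies).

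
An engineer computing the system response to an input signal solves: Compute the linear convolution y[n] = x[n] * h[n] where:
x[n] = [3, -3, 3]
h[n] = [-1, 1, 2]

y[n] = sum_k x[k]*h[n-k]. Output length = len(x) + len(h) - 1 = 3 + 3 - 1 = 5.
y[0] = 3*-1 = -3
y[1] = -3*-1 + 3*1 = 6
y[2] = 3*-1 + -3*1 + 3*2 = 0
y[3] = 3*1 + -3*2 = -3
y[4] = 3*2 = 6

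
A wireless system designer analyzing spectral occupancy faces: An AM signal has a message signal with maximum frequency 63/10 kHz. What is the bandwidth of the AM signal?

In AM (double-sideband), the bandwidth is twice the message frequency.
BW = 2 * f_m = 2 * 63/10 kHz = 63/5 kHz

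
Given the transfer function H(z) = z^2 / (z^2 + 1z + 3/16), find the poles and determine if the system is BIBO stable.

Poles are roots of the denominator: z^2 + 1z + 3/16 = 0.
Quadratic formula: z = [-(1) +/- sqrt((1)^2 - 4*(3/16))] / 2
Discriminant = 1 - 3/4 = 1/4; sqrt = 1/2.
z = (-1 +/- 1/2) / 2 => z = -1/4 or z = -3/4.
|p1| = 3/4, |p2| = 1/4.
For BIBO stability, all poles must lie inside the unit circle (|p| < 1).
System is STABLE since both |p| < 1.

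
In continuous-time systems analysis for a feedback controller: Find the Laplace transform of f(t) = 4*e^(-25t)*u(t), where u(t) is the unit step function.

Standard Laplace transform pair:
e^(-at)*u(t) <-> 1/(s+a)
With a = 25: L{4*e^(-25t)*u(t)} = 4/(s+25), ROC: Re(s) > -25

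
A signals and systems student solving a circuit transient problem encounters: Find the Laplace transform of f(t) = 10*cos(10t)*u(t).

Standard pair: cos(wt)*u(t) <-> s/(s^2+w^2)
With w = 10: L{10*cos(10t)*u(t)} = 10s/(s^2+100)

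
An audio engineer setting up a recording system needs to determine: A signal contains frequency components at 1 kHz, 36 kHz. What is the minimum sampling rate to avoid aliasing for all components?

The highest frequency component is f_max = 36 kHz.
Nyquist rate = 2 * f_max = 2 * 36 kHz = 72 kHz.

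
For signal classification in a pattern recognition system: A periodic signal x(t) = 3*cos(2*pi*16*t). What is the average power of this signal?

Average power of A*cos(wt) is A^2/2.
P = 3^2 / 2 = 9/2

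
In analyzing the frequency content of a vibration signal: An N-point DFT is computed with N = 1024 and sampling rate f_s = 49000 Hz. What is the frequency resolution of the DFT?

DFT frequency resolution = f_s / N
= 49000 / 1024 = 6125/128 Hz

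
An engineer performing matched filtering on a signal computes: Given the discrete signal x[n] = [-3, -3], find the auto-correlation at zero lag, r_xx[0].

The auto-correlation at zero lag r_xx[0] equals the signal energy.
r_xx[0] = sum of x[n]^2 = (-3)^2 + (-3)^2
= 9 + 9 = 18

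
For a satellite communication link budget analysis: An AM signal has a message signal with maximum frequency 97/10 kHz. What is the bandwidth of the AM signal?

In AM (double-sideband), the bandwidth is twice the message frequency.
BW = 2 * f_m = 2 * 97/10 kHz = 97/5 kHz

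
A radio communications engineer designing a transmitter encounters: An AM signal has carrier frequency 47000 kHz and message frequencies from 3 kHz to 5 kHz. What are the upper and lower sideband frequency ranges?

Upper sideband (USB) = fc + [fm_low, fm_high] = 47000 + [3, 5] = [47003, 47005] kHz
Lower sideband (LSB) = fc - [fm_high, fm_low] = 47000 - [5, 3] = [46995, 46997] kHz
Total occupied spectrum: 46995 kHz to 47005 kHz (plus carrier at 47000 kHz)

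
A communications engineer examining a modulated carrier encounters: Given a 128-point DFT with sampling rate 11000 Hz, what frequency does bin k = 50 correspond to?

The frequency of DFT bin k is: f_k = k * f_s / N
f_50 = 50 * 11000 / 128 = 34375/8 Hz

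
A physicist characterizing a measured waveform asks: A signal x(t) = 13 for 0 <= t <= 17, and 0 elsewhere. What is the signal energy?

Energy = integral of |x(t)|^2 dt over the signal duration
= 13^2 * 17 = 169 * 17 = 2873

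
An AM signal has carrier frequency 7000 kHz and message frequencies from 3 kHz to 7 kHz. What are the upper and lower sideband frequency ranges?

Upper sideband (USB) = fc + [fm_low, fm_high] = 7000 + [3, 7] = [7003, 7007] kHz
Lower sideband (LSB) = fc - [fm_high, fm_low] = 7000 - [7, 3] = [6993, 6997] kHz
Total occupied spectrum: 6993 kHz to 7007 kHz (plus carrier at 7000 kHz)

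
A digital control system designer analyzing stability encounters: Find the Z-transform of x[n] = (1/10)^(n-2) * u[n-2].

Time-shifting property: if X(z) = Z{x[n]}, then Z{x[n-d]} = z^(-d) * X(z)
X(z) = z/(z - 1/10) for x[n] = (1/10)^n * u[n]
Z{x[n-2]} = z^(-2) * z/(z - 1/10) = z^(-1)/(z - 1/10)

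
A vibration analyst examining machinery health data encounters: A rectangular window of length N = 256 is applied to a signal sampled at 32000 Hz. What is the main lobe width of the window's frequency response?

For a rectangular window of length N,
the main lobe width in frequency is 2*f_s/N.
= 2*32000/256 = 250 Hz
This determines the minimum frequency separation for resolving two sinusoids.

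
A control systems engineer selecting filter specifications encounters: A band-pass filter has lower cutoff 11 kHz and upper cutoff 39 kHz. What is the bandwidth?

Bandwidth = f_high - f_low
= 39 kHz - 11 kHz = 28 kHz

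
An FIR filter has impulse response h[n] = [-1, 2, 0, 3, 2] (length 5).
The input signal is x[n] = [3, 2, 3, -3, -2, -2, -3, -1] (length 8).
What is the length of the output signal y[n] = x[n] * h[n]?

For linear convolution, the output length is:
len(y) = len(x) + len(h) - 1 = 8 + 5 - 1 = 12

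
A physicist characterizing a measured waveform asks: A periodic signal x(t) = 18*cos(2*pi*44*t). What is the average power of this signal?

Average power of A*cos(wt) is A^2/2.
P = 18^2 / 2 = 324/2 = 162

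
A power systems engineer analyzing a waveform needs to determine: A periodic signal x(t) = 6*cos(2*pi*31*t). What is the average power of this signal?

Average power of A*cos(wt) is A^2/2.
P = 6^2 / 2 = 36/2 = 18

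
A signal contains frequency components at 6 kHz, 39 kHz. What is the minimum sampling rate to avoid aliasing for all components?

The highest frequency component is f_max = 39 kHz.
Nyquist rate = 2 * f_max = 2 * 39 kHz = 78 kHz.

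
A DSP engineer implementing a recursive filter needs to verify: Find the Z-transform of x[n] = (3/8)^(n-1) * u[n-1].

Time-shifting property: if X(z) = Z{x[n]}, then Z{x[n-d]} = z^(-d) * X(z)
X(z) = z/(z - 3/8) for x[n] = (3/8)^n * u[n]
Z{x[n-1]} = z^(-1) * z/(z - 3/8) = 1/(z - 3/8)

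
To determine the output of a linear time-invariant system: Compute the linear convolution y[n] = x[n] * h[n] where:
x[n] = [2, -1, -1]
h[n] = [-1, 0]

y[n] = sum_k x[k]*h[n-k]. Output length = len(x) + len(h) - 1 = 3 + 2 - 1 = 4.
y[0] = 2*-1 = -2
y[1] = -1*-1 + 2*0 = 1
y[2] = -1*-1 + -1*0 = 1
y[3] = -1*0 = 0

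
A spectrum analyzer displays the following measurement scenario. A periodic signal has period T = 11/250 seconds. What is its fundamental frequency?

The fundamental frequency is the reciprocal of the period.
f = 1/T = 1/(11/250) = 250/11 Hz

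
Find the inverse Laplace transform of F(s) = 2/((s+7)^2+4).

Standard pair: w/((s+a)^2+w^2) <-> e^(-at)*sin(wt)*u(t)
With a=7, w=2: f(t) = e^(-7t)*sin(2t)*u(t)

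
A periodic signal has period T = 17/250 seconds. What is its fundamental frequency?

The fundamental frequency is the reciprocal of the period.
f = 1/T = 1/(17/250) = 250/17 Hz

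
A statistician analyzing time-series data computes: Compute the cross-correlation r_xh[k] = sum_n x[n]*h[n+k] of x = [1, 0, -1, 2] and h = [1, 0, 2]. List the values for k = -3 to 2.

Both sequences indexed from 0 and zero outside their support.
Lags with overlap: k = -3 to 2.
  r_xh[-3] = x[3]*h[0] = 2
  r_xh[-2] = x[2]*h[0] + x[3]*h[1] = -1
  r_xh[-1] = x[1]*h[0] + x[2]*h[1] + x[3]*h[2] = 4
  r_xh[0] = x[0]*h[0] + x[1]*h[1] + x[2]*h[2] = -1
  r_xh[1] = x[0]*h[1] + x[1]*h[2] = 0
  r_xh[2] = x[0]*h[2] = 2
r_xh = [2, -1, 4, -1, 0, 2] (for k = -3, ..., 2)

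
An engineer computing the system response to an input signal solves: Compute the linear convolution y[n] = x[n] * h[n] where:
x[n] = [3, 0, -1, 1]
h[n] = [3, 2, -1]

y[n] = sum_k x[k]*h[n-k]. Output length = len(x) + len(h) - 1 = 4 + 3 - 1 = 6.
y[0] = 3*3 = 9
y[1] = 0*3 + 3*2 = 6
y[2] = -1*3 + 0*2 + 3*-1 = -6
y[3] = 1*3 + -1*2 + 0*-1 = 1
y[4] = 1*2 + -1*-1 = 3
y[5] = 1*-1 = -1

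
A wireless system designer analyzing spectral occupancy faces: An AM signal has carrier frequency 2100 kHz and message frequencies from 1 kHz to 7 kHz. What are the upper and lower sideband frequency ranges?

Upper sideband (USB) = fc + [fm_low, fm_high] = 2100 + [1, 7] = [2101, 2107] kHz
Lower sideband (LSB) = fc - [fm_high, fm_low] = 2100 - [7, 1] = [2093, 2099] kHz
Total occupied spectrum: 2093 kHz to 2107 kHz (plus carrier at 2100 kHz)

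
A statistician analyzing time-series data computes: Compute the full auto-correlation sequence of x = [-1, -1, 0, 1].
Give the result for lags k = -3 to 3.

r_xx[k] = sum_m x[m]*x[m+k], indexed from 0, for k = -3 to 3:
  r_xx[-3] = x[3]*x[0] = -1
  r_xx[-2] = x[2]*x[0] + x[3]*x[1] = -1
  r_xx[-1] = x[1]*x[0] + x[2]*x[1] + x[3]*x[2] = 1
  r_xx[0] = x[0]*x[0] + x[1]*x[1] + x[2]*x[2] + x[3]*x[3] = 3
  r_xx[1] = x[0]*x[1] + x[1]*x[2] + x[2]*x[3] = 1
  r_xx[2] = x[0]*x[2] + x[1]*x[3] = -1
  r_xx[3] = x[0]*x[3] = -1
r_xx = [-1, -1, 1, 3, 1, -1, -1]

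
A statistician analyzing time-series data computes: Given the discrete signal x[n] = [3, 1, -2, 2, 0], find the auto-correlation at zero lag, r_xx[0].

The auto-correlation at zero lag r_xx[0] equals the signal energy.
r_xx[0] = sum of x[n]^2 = 3^2 + 1^2 + (-2)^2 + 2^2 + 0^2
= 9 + 1 + 4 + 4 + 0 = 18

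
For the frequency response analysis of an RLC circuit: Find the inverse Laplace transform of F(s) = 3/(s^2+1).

Standard pair: w/(s^2+w^2) <-> sin(wt)*u(t)
Recognize w^2 = 1, so w = 1; numerator 3 = 3*1.
f(t) = 3*sin(t)*u(t)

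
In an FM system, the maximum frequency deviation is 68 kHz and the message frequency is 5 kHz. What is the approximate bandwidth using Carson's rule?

Carson's rule: BW = 2*(delta_f + f_m)
= 2*(68 + 5) kHz = 146 kHz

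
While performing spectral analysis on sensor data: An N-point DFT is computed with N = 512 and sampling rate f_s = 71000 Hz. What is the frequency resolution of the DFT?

DFT frequency resolution = f_s / N
= 71000 / 512 = 8875/64 Hz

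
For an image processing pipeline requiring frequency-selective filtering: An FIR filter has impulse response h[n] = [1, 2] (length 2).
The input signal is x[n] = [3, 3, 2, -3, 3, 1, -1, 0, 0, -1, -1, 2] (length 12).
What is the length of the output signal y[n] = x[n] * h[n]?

For linear convolution, the output length is:
len(y) = len(x) + len(h) - 1 = 12 + 2 - 1 = 13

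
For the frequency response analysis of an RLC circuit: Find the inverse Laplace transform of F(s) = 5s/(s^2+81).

Standard pair: s/(s^2+w^2) <-> cos(wt)*u(t)
With k=5, w=9: f(t) = 5*cos(9t)*u(t)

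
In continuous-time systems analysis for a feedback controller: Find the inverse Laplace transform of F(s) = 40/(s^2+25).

Standard pair: w/(s^2+w^2) <-> sin(wt)*u(t)
Recognize w^2 = 25, so w = 5; numerator 40 = 8*5.
f(t) = 8*sin(5t)*u(t)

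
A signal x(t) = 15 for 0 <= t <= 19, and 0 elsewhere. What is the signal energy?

Energy = integral of |x(t)|^2 dt over the signal duration
= 15^2 * 19 = 225 * 19 = 4275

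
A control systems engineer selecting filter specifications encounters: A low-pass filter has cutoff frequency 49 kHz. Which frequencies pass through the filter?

A low-pass filter passes all frequencies below the cutoff frequency 49 kHz and attenuates higher frequencies.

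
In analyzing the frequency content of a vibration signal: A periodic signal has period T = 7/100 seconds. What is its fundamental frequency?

The fundamental frequency is the reciprocal of the period.
f = 1/T = 1/(7/100) = 100/7 Hz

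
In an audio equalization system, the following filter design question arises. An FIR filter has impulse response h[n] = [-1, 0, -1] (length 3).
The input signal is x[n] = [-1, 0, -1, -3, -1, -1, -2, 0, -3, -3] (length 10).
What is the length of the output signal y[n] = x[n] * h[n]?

For linear convolution, the output length is:
len(y) = len(x) + len(h) - 1 = 10 + 3 - 1 = 12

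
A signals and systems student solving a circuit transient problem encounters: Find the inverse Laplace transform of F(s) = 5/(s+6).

Standard pair: k/(s+a) <-> k*e^(-at)*u(t)
With k=5, a=6: f(t) = 5*e^(-6t)*u(t)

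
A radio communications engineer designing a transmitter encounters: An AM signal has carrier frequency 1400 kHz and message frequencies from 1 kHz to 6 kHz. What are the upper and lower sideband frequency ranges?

Upper sideband (USB) = fc + [fm_low, fm_high] = 1400 + [1, 6] = [1401, 1406] kHz
Lower sideband (LSB) = fc - [fm_high, fm_low] = 1400 - [6, 1] = [1394, 1399] kHz
Total occupied spectrum: 1394 kHz to 1406 kHz (plus carrier at 1400 kHz)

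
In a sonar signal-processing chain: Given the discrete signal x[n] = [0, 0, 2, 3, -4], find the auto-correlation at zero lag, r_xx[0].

The auto-correlation at zero lag r_xx[0] equals the signal energy.
r_xx[0] = sum of x[n]^2 = 0^2 + 0^2 + 2^2 + 3^2 + (-4)^2
= 0 + 0 + 4 + 9 + 16 = 29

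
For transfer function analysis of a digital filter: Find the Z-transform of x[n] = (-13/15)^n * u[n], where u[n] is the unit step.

The Z-transform of a^n * u[n] is z/(z-a) for |z| > |a|.
Here a = -13/15, so X(z) = z/(z - (-13/15)) = 15z/(15z + 13)
ROC: |z| > 13/15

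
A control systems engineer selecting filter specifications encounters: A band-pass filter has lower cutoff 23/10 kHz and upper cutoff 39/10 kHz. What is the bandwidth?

Bandwidth = f_high - f_low
= 39/10 kHz - 23/10 kHz = 8/5 kHz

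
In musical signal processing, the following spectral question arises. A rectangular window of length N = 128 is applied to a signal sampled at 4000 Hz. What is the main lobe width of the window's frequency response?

For a rectangular window of length N,
the main lobe width in frequency is 2*f_s/N.
= 2*4000/128 = 125/2 Hz
This determines the minimum frequency separation for resolving two sinusoids.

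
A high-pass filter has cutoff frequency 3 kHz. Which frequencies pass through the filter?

A high-pass filter passes all frequencies above the cutoff frequency 3 kHz and attenuates lower frequencies.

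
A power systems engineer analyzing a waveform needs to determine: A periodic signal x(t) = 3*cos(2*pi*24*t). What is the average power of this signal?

Average power of A*cos(wt) is A^2/2.
P = 3^2 / 2 = 9/2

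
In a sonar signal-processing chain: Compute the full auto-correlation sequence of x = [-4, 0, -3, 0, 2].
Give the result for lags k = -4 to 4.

r_xx[k] = sum_m x[m]*x[m+k], indexed from 0, for k = -4 to 4:
  r_xx[-4] = x[4]*x[0] = -8
  r_xx[-3] = x[3]*x[0] + x[4]*x[1] = 0
  r_xx[-2] = x[2]*x[0] + x[3]*x[1] + x[4]*x[2] = 6
  r_xx[-1] = x[1]*x[0] + x[2]*x[1] + x[3]*x[2] + x[4]*x[3] = 0
  r_xx[0] = x[0]*x[0] + x[1]*x[1] + x[2]*x[2] + x[3]*x[3] + x[4]*x[4] = 29
  r_xx[1] = x[0]*x[1] + x[1]*x[2] + x[2]*x[3] + x[3]*x[4] = 0
  r_xx[2] = x[0]*x[2] + x[1]*x[3] + x[2]*x[4] = 6
  r_xx[3] = x[0]*x[3] + x[1]*x[4] = 0
  r_xx[4] = x[0]*x[4] = -8
r_xx = [-8, 0, 6, 0, 29, 0, 6, 0, -8]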